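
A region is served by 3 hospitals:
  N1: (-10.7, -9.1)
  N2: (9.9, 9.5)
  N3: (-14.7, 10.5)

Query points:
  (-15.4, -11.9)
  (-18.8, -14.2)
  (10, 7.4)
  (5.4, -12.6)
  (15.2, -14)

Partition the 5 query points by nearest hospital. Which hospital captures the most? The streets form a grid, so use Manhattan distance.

(-15.4, -11.9) — d to each: N1:7.5, N2:46.7, N3:23.1 → nearest is N1
(-18.8, -14.2) — d to each: N1:13.2, N2:52.4, N3:28.8 → nearest is N1
(10, 7.4) — d to each: N1:37.2, N2:2.2, N3:27.8 → nearest is N2
(5.4, -12.6) — d to each: N1:19.6, N2:26.6, N3:43.2 → nearest is N1
(15.2, -14) — d to each: N1:30.8, N2:28.8, N3:54.4 → nearest is N2
Tally — N1:3, N2:2. N1 captures the most (3).

N1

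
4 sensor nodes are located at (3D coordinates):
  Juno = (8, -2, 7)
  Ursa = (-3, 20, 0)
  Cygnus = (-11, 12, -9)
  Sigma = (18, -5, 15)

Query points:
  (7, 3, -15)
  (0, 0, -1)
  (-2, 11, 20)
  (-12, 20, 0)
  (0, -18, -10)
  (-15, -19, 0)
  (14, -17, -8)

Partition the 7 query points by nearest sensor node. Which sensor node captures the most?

(7, 3, -15) — d² to each: Juno:510, Ursa:614, Cygnus:441, Sigma:1085 → nearest is Cygnus
(0, 0, -1) — d² to each: Juno:132, Ursa:410, Cygnus:329, Sigma:605 → nearest is Juno
(-2, 11, 20) — d² to each: Juno:438, Ursa:482, Cygnus:923, Sigma:681 → nearest is Juno
(-12, 20, 0) — d² to each: Juno:933, Ursa:81, Cygnus:146, Sigma:1750 → nearest is Ursa
(0, -18, -10) — d² to each: Juno:609, Ursa:1553, Cygnus:1022, Sigma:1118 → nearest is Juno
(-15, -19, 0) — d² to each: Juno:867, Ursa:1665, Cygnus:1058, Sigma:1510 → nearest is Juno
(14, -17, -8) — d² to each: Juno:486, Ursa:1722, Cygnus:1467, Sigma:689 → nearest is Juno
Tally — Juno:5, Ursa:1, Cygnus:1. Juno captures the most (5).

Juno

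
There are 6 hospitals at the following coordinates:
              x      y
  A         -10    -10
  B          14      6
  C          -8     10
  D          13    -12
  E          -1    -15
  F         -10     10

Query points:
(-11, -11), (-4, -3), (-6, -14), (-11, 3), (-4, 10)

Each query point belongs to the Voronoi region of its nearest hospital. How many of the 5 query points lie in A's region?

(-11, -11) — d² to each: A:2, B:914, C:450, D:577, E:116, F:442 → nearest is A
(-4, -3) — d² to each: A:85, B:405, C:185, D:370, E:153, F:205 → nearest is A
(-6, -14) — d² to each: A:32, B:800, C:580, D:365, E:26, F:592 → nearest is E
(-11, 3) — d² to each: A:170, B:634, C:58, D:801, E:424, F:50 → nearest is F
(-4, 10) — d² to each: A:436, B:340, C:16, D:773, E:634, F:36 → nearest is C
2 of the 5 points have A as nearest.

2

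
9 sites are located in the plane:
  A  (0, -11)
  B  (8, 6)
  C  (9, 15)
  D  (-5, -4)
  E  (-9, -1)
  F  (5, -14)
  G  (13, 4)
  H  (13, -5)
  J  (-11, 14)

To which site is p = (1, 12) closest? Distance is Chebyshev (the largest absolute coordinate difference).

d(p,A) = max(1, 23) = 23
d(p,B) = max(7, 6) = 7
d(p,C) = max(8, 3) = 8
d(p,D) = max(6, 16) = 16
d(p,E) = max(10, 13) = 13
d(p,F) = max(4, 26) = 26
d(p,G) = max(12, 8) = 12
d(p,H) = max(12, 17) = 17
d(p,J) = max(12, 2) = 12
Minimum is at B.

B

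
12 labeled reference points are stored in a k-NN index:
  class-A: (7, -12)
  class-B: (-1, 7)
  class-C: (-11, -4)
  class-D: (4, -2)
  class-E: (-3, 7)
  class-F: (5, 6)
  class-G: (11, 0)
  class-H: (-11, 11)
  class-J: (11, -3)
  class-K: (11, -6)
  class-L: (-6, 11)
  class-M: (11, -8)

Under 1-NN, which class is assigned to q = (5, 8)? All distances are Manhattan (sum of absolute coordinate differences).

d(q, class-A) = 2 + 20 = 22
d(q, class-B) = 6 + 1 = 7
d(q, class-C) = 16 + 12 = 28
d(q, class-D) = 1 + 10 = 11
d(q, class-E) = 8 + 1 = 9
d(q, class-F) = 0 + 2 = 2
d(q, class-G) = 6 + 8 = 14
d(q, class-H) = 16 + 3 = 19
d(q, class-J) = 6 + 11 = 17
d(q, class-K) = 6 + 14 = 20
d(q, class-L) = 11 + 3 = 14
d(q, class-M) = 6 + 16 = 22
class-F is nearest.

class-F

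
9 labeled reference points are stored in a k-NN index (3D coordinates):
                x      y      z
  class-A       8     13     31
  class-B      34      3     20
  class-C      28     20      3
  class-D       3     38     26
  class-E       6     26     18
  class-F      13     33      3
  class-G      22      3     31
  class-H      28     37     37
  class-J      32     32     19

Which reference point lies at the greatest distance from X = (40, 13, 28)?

Squared Euclidean distances:
d²(X, class-A) = (40−8)² + (13−13)² + (28−31)² = 1024 + 0 + 9 = 1033
d²(X, class-B) = (40−34)² + (13−3)² + (28−20)² = 36 + 100 + 64 = 200
d²(X, class-C) = (40−28)² + (13−20)² + (28−3)² = 144 + 49 + 625 = 818
d²(X, class-D) = (40−3)² + (13−38)² + (28−26)² = 1369 + 625 + 4 = 1998
d²(X, class-E) = (40−6)² + (13−26)² + (28−18)² = 1156 + 169 + 100 = 1425
d²(X, class-F) = (40−13)² + (13−33)² + (28−3)² = 729 + 400 + 625 = 1754
d²(X, class-G) = (40−22)² + (13−3)² + (28−31)² = 324 + 100 + 9 = 433
d²(X, class-H) = (40−28)² + (13−37)² + (28−37)² = 144 + 576 + 81 = 801
d²(X, class-J) = (40−32)² + (13−32)² + (28−19)² = 64 + 361 + 81 = 506
The largest is to class-D.

class-D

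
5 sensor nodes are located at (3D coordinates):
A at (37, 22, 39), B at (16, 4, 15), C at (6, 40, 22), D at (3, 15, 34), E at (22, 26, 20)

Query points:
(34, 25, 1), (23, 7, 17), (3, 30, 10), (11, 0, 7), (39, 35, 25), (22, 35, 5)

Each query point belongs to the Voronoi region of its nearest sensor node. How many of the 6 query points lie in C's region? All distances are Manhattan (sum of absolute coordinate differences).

(34, 25, 1) — d to each: A:44, B:53, C:64, D:74, E:32 → nearest is E
(23, 7, 17) — d to each: A:51, B:12, C:55, D:45, E:23 → nearest is B
(3, 30, 10) — d to each: A:71, B:44, C:25, D:39, E:33 → nearest is C
(11, 0, 7) — d to each: A:80, B:17, C:60, D:50, E:50 → nearest is B
(39, 35, 25) — d to each: A:29, B:64, C:41, D:65, E:31 → nearest is A
(22, 35, 5) — d to each: A:62, B:47, C:38, D:68, E:24 → nearest is E
1 of the 6 points has C as nearest.

1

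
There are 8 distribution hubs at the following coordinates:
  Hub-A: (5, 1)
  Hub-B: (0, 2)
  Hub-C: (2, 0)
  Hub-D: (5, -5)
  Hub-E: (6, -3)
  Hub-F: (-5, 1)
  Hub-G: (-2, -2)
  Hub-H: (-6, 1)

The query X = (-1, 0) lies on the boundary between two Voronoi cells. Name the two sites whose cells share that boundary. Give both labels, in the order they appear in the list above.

Hub-B and Hub-G

Squared distances from X to each site:
d²(X, Hub-A) = 36 + 1 = 37
d²(X, Hub-B) = 1 + 4 = 5
d²(X, Hub-C) = 9 + 0 = 9
d²(X, Hub-D) = 36 + 25 = 61
d²(X, Hub-E) = 49 + 9 = 58
d²(X, Hub-F) = 16 + 1 = 17
d²(X, Hub-G) = 1 + 4 = 5
d²(X, Hub-H) = 25 + 1 = 26
X is equidistant from Hub-B and Hub-G (both at squared distance 5), and every other site is strictly farther — so X lies on the Hub-B–Hub-G Voronoi edge.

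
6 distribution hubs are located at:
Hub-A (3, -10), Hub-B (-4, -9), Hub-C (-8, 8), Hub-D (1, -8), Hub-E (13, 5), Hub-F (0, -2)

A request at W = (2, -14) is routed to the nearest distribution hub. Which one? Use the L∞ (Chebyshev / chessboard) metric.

Hub-A

d(W, Hub-A) = max(1, 4) = 4
d(W, Hub-B) = max(6, 5) = 6
d(W, Hub-C) = max(10, 22) = 22
d(W, Hub-D) = max(1, 6) = 6
d(W, Hub-E) = max(11, 19) = 19
d(W, Hub-F) = max(2, 12) = 12
Minimum is at Hub-A.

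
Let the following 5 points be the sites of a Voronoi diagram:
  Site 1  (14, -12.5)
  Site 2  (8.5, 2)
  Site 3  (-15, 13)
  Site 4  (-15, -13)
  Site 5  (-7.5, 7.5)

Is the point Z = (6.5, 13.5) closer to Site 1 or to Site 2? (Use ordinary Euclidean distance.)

Site 2

Compare squared distances:
d²(Z, Site 1) = (6.5−14)² + (13.5−(-12.5))² = 56.25 + 676 = 732.25
d²(Z, Site 2) = (6.5−8.5)² + (13.5−2)² = 4 + 132.25 = 136.25
732.25 > 136.25, so Site 2 is closer.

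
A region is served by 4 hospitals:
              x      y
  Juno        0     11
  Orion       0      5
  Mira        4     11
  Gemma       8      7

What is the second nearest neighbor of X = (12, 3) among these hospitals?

Compare squared distances (the ordering matches that of the actual distances):
d²(X, Juno) = (12−0)² + (3−11)² = 144 + 64 = 208
d²(X, Orion) = (12−0)² + (3−5)² = 144 + 4 = 148
d²(X, Mira) = (12−4)² + (3−11)² = 64 + 64 = 128
d²(X, Gemma) = (12−8)² + (3−7)² = 16 + 16 = 32
Sorted ascending: Gemma, Mira, Orion, … — the second-nearest is Mira.

Mira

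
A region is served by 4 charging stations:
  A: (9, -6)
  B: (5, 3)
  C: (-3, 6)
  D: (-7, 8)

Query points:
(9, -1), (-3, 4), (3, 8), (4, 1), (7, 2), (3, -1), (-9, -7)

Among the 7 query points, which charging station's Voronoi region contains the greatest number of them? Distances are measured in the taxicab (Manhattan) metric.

B

(9, -1) — d to each: A:5, B:8, C:19, D:25 → nearest is A
(-3, 4) — d to each: A:22, B:9, C:2, D:8 → nearest is C
(3, 8) — d to each: A:20, B:7, C:8, D:10 → nearest is B
(4, 1) — d to each: A:12, B:3, C:12, D:18 → nearest is B
(7, 2) — d to each: A:10, B:3, C:14, D:20 → nearest is B
(3, -1) — d to each: A:11, B:6, C:13, D:19 → nearest is B
(-9, -7) — d to each: A:19, B:24, C:19, D:17 → nearest is D
Tally — A:1, B:4, C:1, D:1. B captures the most (4).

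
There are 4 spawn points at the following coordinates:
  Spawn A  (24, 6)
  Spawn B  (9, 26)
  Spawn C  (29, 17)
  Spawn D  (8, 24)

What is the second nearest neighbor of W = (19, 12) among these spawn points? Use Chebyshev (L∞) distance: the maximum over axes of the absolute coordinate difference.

Spawn C

d(W, Spawn A) = max(5, 6) = 6
d(W, Spawn B) = max(10, 14) = 14
d(W, Spawn C) = max(10, 5) = 10
d(W, Spawn D) = max(11, 12) = 12
Sorted ascending: Spawn A, Spawn C, Spawn D, … — the second-nearest is Spawn C.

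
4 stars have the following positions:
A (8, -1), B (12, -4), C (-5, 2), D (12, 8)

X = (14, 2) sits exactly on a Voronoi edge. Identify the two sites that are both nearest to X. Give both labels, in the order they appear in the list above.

B and D

Squared distances from X to each site:
|XA|² = (14−8)² + (2−(-1))² = 36 + 9 = 45
|XB|² = (14−12)² + (2−(-4))² = 4 + 36 = 40
|XC|² = (14−(-5))² + (2−2)² = 361 + 0 = 361
|XD|² = (14−12)² + (2−8)² = 4 + 36 = 40
X is equidistant from B and D (both at squared distance 40), and every other site is strictly farther — so X lies on the B–D Voronoi edge.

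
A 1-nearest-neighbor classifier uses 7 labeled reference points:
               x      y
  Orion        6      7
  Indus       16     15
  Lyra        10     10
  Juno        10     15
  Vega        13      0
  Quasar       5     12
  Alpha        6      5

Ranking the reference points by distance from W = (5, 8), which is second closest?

Compare squared distances (the ordering matches that of the actual distances):
d²(W, Orion) = (5−6)² + (8−7)² = 1 + 1 = 2
d²(W, Indus) = (5−16)² + (8−15)² = 121 + 49 = 170
d²(W, Lyra) = (5−10)² + (8−10)² = 25 + 4 = 29
d²(W, Juno) = (5−10)² + (8−15)² = 25 + 49 = 74
d²(W, Vega) = (5−13)² + (8−0)² = 64 + 64 = 128
d²(W, Quasar) = (5−5)² + (8−12)² = 0 + 16 = 16
d²(W, Alpha) = (5−6)² + (8−5)² = 1 + 9 = 10
Sorted ascending: Orion, Alpha, Quasar, … — the second-nearest is Alpha.

Alpha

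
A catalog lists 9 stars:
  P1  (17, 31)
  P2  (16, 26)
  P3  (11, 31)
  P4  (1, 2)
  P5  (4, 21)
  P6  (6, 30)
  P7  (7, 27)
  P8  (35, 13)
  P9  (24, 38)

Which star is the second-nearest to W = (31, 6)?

P2

Squared Euclidean distances:
|WP1|² = (31−17)² + (6−31)² = 196 + 625 = 821
|WP2|² = (31−16)² + (6−26)² = 225 + 400 = 625
|WP3|² = (31−11)² + (6−31)² = 400 + 625 = 1025
|WP4|² = (31−1)² + (6−2)² = 900 + 16 = 916
|WP5|² = (31−4)² + (6−21)² = 729 + 225 = 954
|WP6|² = (31−6)² + (6−30)² = 625 + 576 = 1201
|WP7|² = (31−7)² + (6−27)² = 576 + 441 = 1017
|WP8|² = (31−35)² + (6−13)² = 16 + 49 = 65
|WP9|² = (31−24)² + (6−38)² = 49 + 1024 = 1073
Sorted ascending: P8, P2, P1, … — the second-nearest is P2.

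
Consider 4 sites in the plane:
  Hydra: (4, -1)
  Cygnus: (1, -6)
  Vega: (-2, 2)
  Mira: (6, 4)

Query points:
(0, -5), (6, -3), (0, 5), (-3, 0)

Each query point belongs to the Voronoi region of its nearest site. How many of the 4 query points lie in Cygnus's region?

(0, -5) — d² to each: Hydra:32, Cygnus:2, Vega:53, Mira:117 → nearest is Cygnus
(6, -3) — d² to each: Hydra:8, Cygnus:34, Vega:89, Mira:49 → nearest is Hydra
(0, 5) — d² to each: Hydra:52, Cygnus:122, Vega:13, Mira:37 → nearest is Vega
(-3, 0) — d² to each: Hydra:50, Cygnus:52, Vega:5, Mira:97 → nearest is Vega
1 of the 4 points has Cygnus as nearest.

1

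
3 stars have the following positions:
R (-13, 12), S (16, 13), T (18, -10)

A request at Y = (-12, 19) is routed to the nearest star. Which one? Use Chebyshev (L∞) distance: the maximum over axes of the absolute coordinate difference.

d(Y,R) = max(1, 7) = 7
d(Y,S) = max(28, 6) = 28
d(Y,T) = max(30, 29) = 30
R is nearest.

R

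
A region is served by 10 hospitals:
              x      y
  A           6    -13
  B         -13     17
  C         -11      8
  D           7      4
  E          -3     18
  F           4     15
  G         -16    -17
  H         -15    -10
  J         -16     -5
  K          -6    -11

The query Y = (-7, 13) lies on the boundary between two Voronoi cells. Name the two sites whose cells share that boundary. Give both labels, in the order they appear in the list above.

Squared distances from Y to each site:
|YA|² = 169 + 676 = 845
|YB|² = 36 + 16 = 52
|YC|² = 16 + 25 = 41
|YD|² = 196 + 81 = 277
|YE|² = 16 + 25 = 41
|YF|² = 121 + 4 = 125
|YG|² = 81 + 900 = 981
|YH|² = 64 + 529 = 593
|YJ|² = 81 + 324 = 405
|YK|² = 1 + 576 = 577
Y is equidistant from C and E (both at squared distance 41), and every other site is strictly farther — so Y lies on the C–E Voronoi edge.

C and E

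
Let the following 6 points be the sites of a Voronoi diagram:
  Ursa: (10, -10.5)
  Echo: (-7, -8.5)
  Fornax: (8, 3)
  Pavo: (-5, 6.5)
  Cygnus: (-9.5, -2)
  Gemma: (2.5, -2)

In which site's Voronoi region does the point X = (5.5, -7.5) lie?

Squared Euclidean distances:
d²(X, Ursa) = (5.5−10)² + (-7.5−(-10.5))² = 20.25 + 9 = 29.25
d²(X, Echo) = (5.5−(-7))² + (-7.5−(-8.5))² = 156.25 + 1 = 157.25
d²(X, Fornax) = (5.5−8)² + (-7.5−3)² = 6.25 + 110.25 = 116.5
d²(X, Pavo) = (5.5−(-5))² + (-7.5−6.5)² = 110.25 + 196 = 306.25
d²(X, Cygnus) = (5.5−(-9.5))² + (-7.5−(-2))² = 225 + 30.25 = 255.25
d²(X, Gemma) = (5.5−2.5)² + (-7.5−(-2))² = 9 + 30.25 = 39.25
Minimum is at Ursa.

Ursa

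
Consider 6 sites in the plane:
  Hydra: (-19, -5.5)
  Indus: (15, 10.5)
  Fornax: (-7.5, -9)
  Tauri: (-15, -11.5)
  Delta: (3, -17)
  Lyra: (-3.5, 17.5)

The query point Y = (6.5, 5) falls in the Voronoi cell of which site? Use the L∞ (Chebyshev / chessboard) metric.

Indus

d(Y, Hydra) = max(25.5, 10.5) = 25.5
d(Y, Indus) = max(8.5, 5.5) = 8.5
d(Y, Fornax) = max(14, 14) = 14
d(Y, Tauri) = max(21.5, 16.5) = 21.5
d(Y, Delta) = max(3.5, 22) = 22
d(Y, Lyra) = max(10, 12.5) = 12.5
Minimum is at Indus.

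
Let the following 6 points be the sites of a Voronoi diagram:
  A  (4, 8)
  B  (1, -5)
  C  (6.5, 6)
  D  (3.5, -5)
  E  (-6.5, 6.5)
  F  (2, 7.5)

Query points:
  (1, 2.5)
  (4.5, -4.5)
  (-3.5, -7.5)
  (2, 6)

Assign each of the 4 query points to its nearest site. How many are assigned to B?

1

(1, 2.5) — d² to each: A:39.25, B:56.25, C:42.5, D:62.5, E:72.25, F:26 → nearest is F
(4.5, -4.5) — d² to each: A:156.5, B:12.5, C:114.25, D:1.25, E:242, F:150.25 → nearest is D
(-3.5, -7.5) — d² to each: A:296.5, B:26.5, C:282.25, D:55.25, E:205, F:255.25 → nearest is B
(2, 6) — d² to each: A:8, B:122, C:20.25, D:123.25, E:72.5, F:2.25 → nearest is F
1 of the 4 points has B as nearest.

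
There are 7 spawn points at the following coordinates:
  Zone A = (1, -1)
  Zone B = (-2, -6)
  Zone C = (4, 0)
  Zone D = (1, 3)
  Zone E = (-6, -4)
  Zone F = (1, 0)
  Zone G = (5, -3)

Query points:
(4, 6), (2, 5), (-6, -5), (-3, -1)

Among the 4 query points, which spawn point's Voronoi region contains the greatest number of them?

Zone D

(4, 6) — d² to each: Zone A:58, Zone B:180, Zone C:36, Zone D:18, Zone E:200, Zone F:45, Zone G:82 → nearest is Zone D
(2, 5) — d² to each: Zone A:37, Zone B:137, Zone C:29, Zone D:5, Zone E:145, Zone F:26, Zone G:73 → nearest is Zone D
(-6, -5) — d² to each: Zone A:65, Zone B:17, Zone C:125, Zone D:113, Zone E:1, Zone F:74, Zone G:125 → nearest is Zone E
(-3, -1) — d² to each: Zone A:16, Zone B:26, Zone C:50, Zone D:32, Zone E:18, Zone F:17, Zone G:68 → nearest is Zone A
Tally — Zone A:1, Zone D:2, Zone E:1. Zone D captures the most (2).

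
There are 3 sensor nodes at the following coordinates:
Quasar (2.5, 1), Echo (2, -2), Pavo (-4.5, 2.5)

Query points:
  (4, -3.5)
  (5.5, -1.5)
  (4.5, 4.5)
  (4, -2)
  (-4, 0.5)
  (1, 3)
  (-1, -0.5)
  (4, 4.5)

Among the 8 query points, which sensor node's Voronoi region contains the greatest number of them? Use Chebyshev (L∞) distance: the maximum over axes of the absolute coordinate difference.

Quasar

(4, -3.5) — d to each: Quasar:4.5, Echo:2, Pavo:8.5 → nearest is Echo
(5.5, -1.5) — d to each: Quasar:3, Echo:3.5, Pavo:10 → nearest is Quasar
(4.5, 4.5) — d to each: Quasar:3.5, Echo:6.5, Pavo:9 → nearest is Quasar
(4, -2) — d to each: Quasar:3, Echo:2, Pavo:8.5 → nearest is Echo
(-4, 0.5) — d to each: Quasar:6.5, Echo:6, Pavo:2 → nearest is Pavo
(1, 3) — d to each: Quasar:2, Echo:5, Pavo:5.5 → nearest is Quasar
(-1, -0.5) — d to each: Quasar:3.5, Echo:3, Pavo:3.5 → nearest is Echo
(4, 4.5) — d to each: Quasar:3.5, Echo:6.5, Pavo:8.5 → nearest is Quasar
Tally — Quasar:4, Echo:3, Pavo:1. Quasar captures the most (4).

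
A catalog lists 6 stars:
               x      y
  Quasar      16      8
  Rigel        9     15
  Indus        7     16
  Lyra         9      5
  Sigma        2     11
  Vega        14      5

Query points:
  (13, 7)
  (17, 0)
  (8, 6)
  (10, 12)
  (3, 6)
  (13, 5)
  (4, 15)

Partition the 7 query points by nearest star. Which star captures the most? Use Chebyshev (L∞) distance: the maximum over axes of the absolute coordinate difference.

(13, 7) — d to each: Quasar:3, Rigel:8, Indus:9, Lyra:4, Sigma:11, Vega:2 → nearest is Vega
(17, 0) — d to each: Quasar:8, Rigel:15, Indus:16, Lyra:8, Sigma:15, Vega:5 → nearest is Vega
(8, 6) — d to each: Quasar:8, Rigel:9, Indus:10, Lyra:1, Sigma:6, Vega:6 → nearest is Lyra
(10, 12) — d to each: Quasar:6, Rigel:3, Indus:4, Lyra:7, Sigma:8, Vega:7 → nearest is Rigel
(3, 6) — d to each: Quasar:13, Rigel:9, Indus:10, Lyra:6, Sigma:5, Vega:11 → nearest is Sigma
(13, 5) — d to each: Quasar:3, Rigel:10, Indus:11, Lyra:4, Sigma:11, Vega:1 → nearest is Vega
(4, 15) — d to each: Quasar:12, Rigel:5, Indus:3, Lyra:10, Sigma:4, Vega:10 → nearest is Indus
Tally — Rigel:1, Indus:1, Lyra:1, Sigma:1, Vega:3. Vega captures the most (3).

Vega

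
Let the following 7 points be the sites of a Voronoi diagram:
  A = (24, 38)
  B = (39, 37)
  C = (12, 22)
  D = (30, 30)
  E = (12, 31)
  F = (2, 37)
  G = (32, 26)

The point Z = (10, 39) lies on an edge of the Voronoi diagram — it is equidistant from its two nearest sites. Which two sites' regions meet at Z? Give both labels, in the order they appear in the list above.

E and F

Squared distances from Z to each site:
|ZA|² = (10−24)² + (39−38)² = 196 + 1 = 197
|ZB|² = (10−39)² + (39−37)² = 841 + 4 = 845
|ZC|² = (10−12)² + (39−22)² = 4 + 289 = 293
|ZD|² = (10−30)² + (39−30)² = 400 + 81 = 481
|ZE|² = (10−12)² + (39−31)² = 4 + 64 = 68
|ZF|² = (10−2)² + (39−37)² = 64 + 4 = 68
|ZG|² = (10−32)² + (39−26)² = 484 + 169 = 653
Z is equidistant from E and F (both at squared distance 68), and every other site is strictly farther — so Z lies on the E–F Voronoi edge.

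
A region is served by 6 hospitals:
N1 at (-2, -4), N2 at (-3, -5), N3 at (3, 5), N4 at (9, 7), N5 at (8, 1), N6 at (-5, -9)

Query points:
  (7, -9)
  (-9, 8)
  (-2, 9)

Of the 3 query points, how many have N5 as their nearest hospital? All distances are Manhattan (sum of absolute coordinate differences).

1

(7, -9) — d to each: N1:14, N2:14, N3:18, N4:18, N5:11, N6:12 → nearest is N5
(-9, 8) — d to each: N1:19, N2:19, N3:15, N4:19, N5:24, N6:21 → nearest is N3
(-2, 9) — d to each: N1:13, N2:15, N3:9, N4:13, N5:18, N6:21 → nearest is N3
1 of the 3 points has N5 as nearest.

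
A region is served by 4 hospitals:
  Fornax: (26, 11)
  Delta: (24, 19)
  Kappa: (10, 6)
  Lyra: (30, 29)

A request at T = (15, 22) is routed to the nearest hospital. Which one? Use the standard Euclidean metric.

Delta

Squared Euclidean distances:
d²(T, Fornax) = (15−26)² + (22−11)² = 121 + 121 = 242
d²(T, Delta) = (15−24)² + (22−19)² = 81 + 9 = 90
d²(T, Kappa) = (15−10)² + (22−6)² = 25 + 256 = 281
d²(T, Lyra) = (15−30)² + (22−29)² = 225 + 49 = 274
The smallest is to Delta, so T lies in the Voronoi region of Delta.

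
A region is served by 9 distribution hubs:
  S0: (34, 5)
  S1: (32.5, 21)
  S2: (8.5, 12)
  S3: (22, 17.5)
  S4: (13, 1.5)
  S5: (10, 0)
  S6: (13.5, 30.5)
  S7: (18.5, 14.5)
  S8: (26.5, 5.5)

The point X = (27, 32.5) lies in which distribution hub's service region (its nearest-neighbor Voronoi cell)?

Compare squared distances (the ordering matches that of the actual distances):
|XS0|² = 49 + 756.25 = 805.25
|XS1|² = 30.25 + 132.25 = 162.5
|XS2|² = 342.25 + 420.25 = 762.5
|XS3|² = 25 + 225 = 250
|XS4|² = 196 + 961 = 1157
|XS5|² = 289 + 1056.25 = 1345.25
|XS6|² = 182.25 + 4 = 186.25
|XS7|² = 72.25 + 324 = 396.25
|XS8|² = 0.25 + 729 = 729.25
S1 is nearest.

S1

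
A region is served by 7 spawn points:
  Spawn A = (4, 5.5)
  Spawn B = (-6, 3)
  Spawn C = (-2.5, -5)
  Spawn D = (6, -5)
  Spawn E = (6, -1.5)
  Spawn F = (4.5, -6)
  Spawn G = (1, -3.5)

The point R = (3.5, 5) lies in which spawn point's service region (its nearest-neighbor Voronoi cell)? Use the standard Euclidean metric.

Spawn A

Squared Euclidean distances:
d²(R, Spawn A) = (3.5−4)² + (5−5.5)² = 0.25 + 0.25 = 0.5
d²(R, Spawn B) = (3.5−(-6))² + (5−3)² = 90.25 + 4 = 94.25
d²(R, Spawn C) = (3.5−(-2.5))² + (5−(-5))² = 36 + 100 = 136
d²(R, Spawn D) = (3.5−6)² + (5−(-5))² = 6.25 + 100 = 106.25
d²(R, Spawn E) = (3.5−6)² + (5−(-1.5))² = 6.25 + 42.25 = 48.5
d²(R, Spawn F) = (3.5−4.5)² + (5−(-6))² = 1 + 121 = 122
d²(R, Spawn G) = (3.5−1)² + (5−(-3.5))² = 6.25 + 72.25 = 78.5
The smallest is to Spawn A, so R lies in the Voronoi region of Spawn A.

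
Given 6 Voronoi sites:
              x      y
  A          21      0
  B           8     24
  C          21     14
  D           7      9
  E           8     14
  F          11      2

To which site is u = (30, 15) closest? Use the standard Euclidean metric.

C

Since √ is increasing, it suffices to compare squared distances:
|uA|² = (30−21)² + (15−0)² = 81 + 225 = 306
|uB|² = (30−8)² + (15−24)² = 484 + 81 = 565
|uC|² = (30−21)² + (15−14)² = 81 + 1 = 82
|uD|² = (30−7)² + (15−9)² = 529 + 36 = 565
|uE|² = (30−8)² + (15−14)² = 484 + 1 = 485
|uF|² = (30−11)² + (15−2)² = 361 + 169 = 530
The smallest is to C, so u lies in the Voronoi region of C.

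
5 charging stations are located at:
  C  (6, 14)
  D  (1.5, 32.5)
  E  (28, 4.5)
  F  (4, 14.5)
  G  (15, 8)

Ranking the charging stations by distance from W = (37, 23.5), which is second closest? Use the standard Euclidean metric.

Since √ is increasing, it suffices to compare squared distances:
|WC|² = (37−6)² + (23.5−14)² = 961 + 90.25 = 1051.25
|WD|² = (37−1.5)² + (23.5−32.5)² = 1260.25 + 81 = 1341.25
|WE|² = (37−28)² + (23.5−4.5)² = 81 + 361 = 442
|WF|² = (37−4)² + (23.5−14.5)² = 1089 + 81 = 1170
|WG|² = (37−15)² + (23.5−8)² = 484 + 240.25 = 724.25
Sorted ascending: E, G, C, … — the second-nearest is G.

G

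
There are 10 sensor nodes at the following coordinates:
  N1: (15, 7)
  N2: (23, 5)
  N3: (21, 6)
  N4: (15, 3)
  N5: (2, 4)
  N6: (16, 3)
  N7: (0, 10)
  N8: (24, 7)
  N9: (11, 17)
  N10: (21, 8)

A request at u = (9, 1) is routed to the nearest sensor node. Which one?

Squared Euclidean distances:
|uN1|² = 36 + 36 = 72
|uN2|² = 196 + 16 = 212
|uN3|² = 144 + 25 = 169
|uN4|² = 36 + 4 = 40
|uN5|² = 49 + 9 = 58
|uN6|² = 49 + 4 = 53
|uN7|² = 81 + 81 = 162
|uN8|² = 225 + 36 = 261
|uN9|² = 4 + 256 = 260
d²(u, N10) = 144 + 49 = 193
N4 is nearest.

N4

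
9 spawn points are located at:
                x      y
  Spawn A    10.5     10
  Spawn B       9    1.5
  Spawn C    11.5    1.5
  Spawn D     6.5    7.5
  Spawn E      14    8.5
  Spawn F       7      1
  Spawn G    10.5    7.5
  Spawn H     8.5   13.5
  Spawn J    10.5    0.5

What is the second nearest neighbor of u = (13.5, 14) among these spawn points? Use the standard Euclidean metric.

Squared Euclidean distances:
d²(u, Spawn A) = 9 + 16 = 25
d²(u, Spawn B) = 20.25 + 156.25 = 176.5
d²(u, Spawn C) = 4 + 156.25 = 160.25
d²(u, Spawn D) = 49 + 42.25 = 91.25
d²(u, Spawn E) = 0.25 + 30.25 = 30.5
d²(u, Spawn F) = 42.25 + 169 = 211.25
d²(u, Spawn G) = 9 + 42.25 = 51.25
d²(u, Spawn H) = 25 + 0.25 = 25.25
d²(u, Spawn J) = 9 + 182.25 = 191.25
Sorted ascending: Spawn A, Spawn H, Spawn E, … — the second-nearest is Spawn H.

Spawn H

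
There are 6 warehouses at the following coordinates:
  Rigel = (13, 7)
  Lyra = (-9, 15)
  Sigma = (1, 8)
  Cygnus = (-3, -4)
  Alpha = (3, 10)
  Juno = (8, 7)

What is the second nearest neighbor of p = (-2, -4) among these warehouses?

Sigma

Squared Euclidean distances:
d²(p, Rigel) = (-2−13)² + (-4−7)² = 225 + 121 = 346
d²(p, Lyra) = (-2−(-9))² + (-4−15)² = 49 + 361 = 410
d²(p, Sigma) = (-2−1)² + (-4−8)² = 9 + 144 = 153
d²(p, Cygnus) = (-2−(-3))² + (-4−(-4))² = 1 + 0 = 1
d²(p, Alpha) = (-2−3)² + (-4−10)² = 25 + 196 = 221
d²(p, Juno) = (-2−8)² + (-4−7)² = 100 + 121 = 221
Sorted ascending: Cygnus, Sigma, Alpha, … — the second-nearest is Sigma.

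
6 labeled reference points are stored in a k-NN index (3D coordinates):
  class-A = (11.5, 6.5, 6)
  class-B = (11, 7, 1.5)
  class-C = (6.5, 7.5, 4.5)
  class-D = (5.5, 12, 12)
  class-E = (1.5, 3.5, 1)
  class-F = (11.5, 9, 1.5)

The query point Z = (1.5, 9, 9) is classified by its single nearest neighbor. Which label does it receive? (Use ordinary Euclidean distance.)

Compare squared distances (the ordering matches that of the actual distances):
d²(Z, class-A) = (1.5−11.5)² + (9−6.5)² + (9−6)² = 100 + 6.25 + 9 = 115.25
d²(Z, class-B) = (1.5−11)² + (9−7)² + (9−1.5)² = 90.25 + 4 + 56.25 = 150.5
d²(Z, class-C) = (1.5−6.5)² + (9−7.5)² + (9−4.5)² = 25 + 2.25 + 20.25 = 47.5
d²(Z, class-D) = (1.5−5.5)² + (9−12)² + (9−12)² = 16 + 9 + 9 = 34
d²(Z, class-E) = (1.5−1.5)² + (9−3.5)² + (9−1)² = 0 + 30.25 + 64 = 94.25
d²(Z, class-F) = (1.5−11.5)² + (9−9)² + (9−1.5)² = 100 + 0 + 56.25 = 156.25
Minimum is at class-D.

class-D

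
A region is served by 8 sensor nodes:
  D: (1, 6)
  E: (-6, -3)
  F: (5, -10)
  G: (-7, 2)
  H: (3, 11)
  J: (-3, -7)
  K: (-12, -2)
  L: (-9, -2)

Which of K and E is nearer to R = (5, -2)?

E

Compare squared distances:
|RK|² = (5−(-12))² + (-2−(-2))² = 289 + 0 = 289
|RE|² = (5−(-6))² + (-2−(-3))² = 121 + 1 = 122
289 > 122, so E is closer.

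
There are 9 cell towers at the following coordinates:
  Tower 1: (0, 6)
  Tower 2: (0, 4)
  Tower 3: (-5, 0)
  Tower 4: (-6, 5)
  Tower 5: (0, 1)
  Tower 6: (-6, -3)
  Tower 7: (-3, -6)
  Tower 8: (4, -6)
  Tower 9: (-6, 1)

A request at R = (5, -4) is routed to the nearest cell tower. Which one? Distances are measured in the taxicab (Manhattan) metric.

d(R, Tower 1) = 5 + 10 = 15
d(R, Tower 2) = 5 + 8 = 13
d(R, Tower 3) = 10 + 4 = 14
d(R, Tower 4) = 11 + 9 = 20
d(R, Tower 5) = 5 + 5 = 10
d(R, Tower 6) = 11 + 1 = 12
d(R, Tower 7) = 8 + 2 = 10
d(R, Tower 8) = 1 + 2 = 3
d(R, Tower 9) = 11 + 5 = 16
Tower 8 is nearest.

Tower 8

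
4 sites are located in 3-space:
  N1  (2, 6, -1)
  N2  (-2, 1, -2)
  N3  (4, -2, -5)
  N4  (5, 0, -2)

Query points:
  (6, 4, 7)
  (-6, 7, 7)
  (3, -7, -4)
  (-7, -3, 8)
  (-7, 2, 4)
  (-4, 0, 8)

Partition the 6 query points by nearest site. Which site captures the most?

N2

(6, 4, 7) — d² to each: N1:84, N2:154, N3:184, N4:98 → nearest is N1
(-6, 7, 7) — d² to each: N1:129, N2:133, N3:325, N4:251 → nearest is N1
(3, -7, -4) — d² to each: N1:179, N2:93, N3:27, N4:57 → nearest is N3
(-7, -3, 8) — d² to each: N1:243, N2:141, N3:291, N4:253 → nearest is N2
(-7, 2, 4) — d² to each: N1:122, N2:62, N3:218, N4:184 → nearest is N2
(-4, 0, 8) — d² to each: N1:153, N2:105, N3:237, N4:181 → nearest is N2
Tally — N1:2, N2:3, N3:1. N2 captures the most (3).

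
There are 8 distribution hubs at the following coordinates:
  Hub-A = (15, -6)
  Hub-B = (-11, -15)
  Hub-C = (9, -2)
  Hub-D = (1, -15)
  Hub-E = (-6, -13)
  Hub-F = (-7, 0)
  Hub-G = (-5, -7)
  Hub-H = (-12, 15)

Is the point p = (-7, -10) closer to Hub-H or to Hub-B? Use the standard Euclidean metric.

Compare squared distances:
d²(p, Hub-H) = (-7−(-12))² + (-10−15)² = 25 + 625 = 650
d²(p, Hub-B) = (-7−(-11))² + (-10−(-15))² = 16 + 25 = 41
650 > 41, so Hub-B is closer.

Hub-B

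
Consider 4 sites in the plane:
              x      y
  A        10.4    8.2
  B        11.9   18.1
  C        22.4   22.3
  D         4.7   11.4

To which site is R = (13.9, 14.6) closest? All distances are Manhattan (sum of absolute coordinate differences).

B

d(R,A) = 3.5 + 6.4 = 9.9
d(R,B) = 2 + 3.5 = 5.5
d(R,C) = 8.5 + 7.7 = 16.2
d(R,D) = 9.2 + 3.2 = 12.4
B is nearest.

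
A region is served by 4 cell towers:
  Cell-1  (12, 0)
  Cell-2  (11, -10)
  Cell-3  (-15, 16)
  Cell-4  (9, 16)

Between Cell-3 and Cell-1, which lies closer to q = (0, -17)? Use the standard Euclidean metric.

Compare squared distances:
d²(q, Cell-3) = (0−(-15))² + (-17−16)² = 225 + 1089 = 1314
d²(q, Cell-1) = (0−12)² + (-17−0)² = 144 + 289 = 433
1314 > 433, so Cell-1 is closer.

Cell-1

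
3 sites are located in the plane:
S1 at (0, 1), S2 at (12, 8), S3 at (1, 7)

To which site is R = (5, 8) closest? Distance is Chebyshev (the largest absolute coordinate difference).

d(R,S1) = max(5, 7) = 7
d(R,S2) = max(7, 0) = 7
d(R,S3) = max(4, 1) = 4
Minimum is at S3.

S3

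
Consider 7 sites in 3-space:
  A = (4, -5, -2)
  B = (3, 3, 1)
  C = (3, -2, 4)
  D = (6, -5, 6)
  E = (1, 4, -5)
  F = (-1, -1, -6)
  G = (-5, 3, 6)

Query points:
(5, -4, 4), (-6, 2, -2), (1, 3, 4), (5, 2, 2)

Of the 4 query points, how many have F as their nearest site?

(5, -4, 4) — d² to each: A:38, B:62, C:8, D:6, E:161, F:145, G:153 → nearest is D
(-6, 2, -2) — d² to each: A:149, B:91, C:133, D:257, E:62, F:50, G:66 → nearest is F
(1, 3, 4) — d² to each: A:109, B:13, C:29, D:93, E:82, F:120, G:40 → nearest is B
(5, 2, 2) — d² to each: A:66, B:6, C:24, D:66, E:69, F:109, G:117 → nearest is B
1 of the 4 points has F as nearest.

1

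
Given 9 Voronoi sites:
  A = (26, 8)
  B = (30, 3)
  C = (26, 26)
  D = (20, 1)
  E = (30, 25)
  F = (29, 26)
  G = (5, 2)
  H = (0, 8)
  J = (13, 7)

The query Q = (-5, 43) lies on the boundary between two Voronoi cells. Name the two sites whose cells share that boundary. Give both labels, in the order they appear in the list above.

C and H

Squared distances from Q to each site:
|QA|² = 961 + 1225 = 2186
|QB|² = 1225 + 1600 = 2825
|QC|² = 961 + 289 = 1250
|QD|² = 625 + 1764 = 2389
|QE|² = 1225 + 324 = 1549
|QF|² = 1156 + 289 = 1445
|QG|² = 100 + 1681 = 1781
|QH|² = 25 + 1225 = 1250
|QJ|² = 324 + 1296 = 1620
Q is equidistant from C and H (both at squared distance 1250), and every other site is strictly farther — so Q lies on the C–H Voronoi edge.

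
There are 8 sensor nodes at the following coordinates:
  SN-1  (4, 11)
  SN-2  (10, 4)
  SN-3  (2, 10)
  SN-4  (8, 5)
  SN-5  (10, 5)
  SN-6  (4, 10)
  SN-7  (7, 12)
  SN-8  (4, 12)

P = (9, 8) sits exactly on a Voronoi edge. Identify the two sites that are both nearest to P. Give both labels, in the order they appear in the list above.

SN-4 and SN-5

Squared distances from P to each site:
d²(P, SN-1) = 25 + 9 = 34
d²(P, SN-2) = 1 + 16 = 17
d²(P, SN-3) = 49 + 4 = 53
d²(P, SN-4) = 1 + 9 = 10
d²(P, SN-5) = 1 + 9 = 10
d²(P, SN-6) = 25 + 4 = 29
d²(P, SN-7) = 4 + 16 = 20
d²(P, SN-8) = 25 + 16 = 41
P is equidistant from SN-4 and SN-5 (both at squared distance 10), and every other site is strictly farther — so P lies on the SN-4–SN-5 Voronoi edge.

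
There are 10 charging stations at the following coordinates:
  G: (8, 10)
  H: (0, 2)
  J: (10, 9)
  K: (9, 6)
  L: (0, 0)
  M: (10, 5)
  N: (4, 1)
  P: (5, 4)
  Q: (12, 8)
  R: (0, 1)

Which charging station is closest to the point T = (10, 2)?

M

Compare squared distances (the ordering matches that of the actual distances):
|TG|² = (10−8)² + (2−10)² = 4 + 64 = 68
|TH|² = (10−0)² + (2−2)² = 100 + 0 = 100
|TJ|² = (10−10)² + (2−9)² = 0 + 49 = 49
|TK|² = (10−9)² + (2−6)² = 1 + 16 = 17
|TL|² = (10−0)² + (2−0)² = 100 + 4 = 104
|TM|² = (10−10)² + (2−5)² = 0 + 9 = 9
|TN|² = (10−4)² + (2−1)² = 36 + 1 = 37
|TP|² = (10−5)² + (2−4)² = 25 + 4 = 29
|TQ|² = (10−12)² + (2−8)² = 4 + 36 = 40
|TR|² = (10−0)² + (2−1)² = 100 + 1 = 101
Minimum is at M.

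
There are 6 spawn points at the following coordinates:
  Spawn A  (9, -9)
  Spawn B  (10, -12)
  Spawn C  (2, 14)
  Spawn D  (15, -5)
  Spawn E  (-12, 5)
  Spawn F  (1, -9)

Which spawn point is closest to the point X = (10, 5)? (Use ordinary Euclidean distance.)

Spawn D

Squared Euclidean distances:
d²(X, Spawn A) = (10−9)² + (5−(-9))² = 1 + 196 = 197
d²(X, Spawn B) = (10−10)² + (5−(-12))² = 0 + 289 = 289
d²(X, Spawn C) = (10−2)² + (5−14)² = 64 + 81 = 145
d²(X, Spawn D) = (10−15)² + (5−(-5))² = 25 + 100 = 125
d²(X, Spawn E) = (10−(-12))² + (5−5)² = 484 + 0 = 484
d²(X, Spawn F) = (10−1)² + (5−(-9))² = 81 + 196 = 277
Spawn D is nearest.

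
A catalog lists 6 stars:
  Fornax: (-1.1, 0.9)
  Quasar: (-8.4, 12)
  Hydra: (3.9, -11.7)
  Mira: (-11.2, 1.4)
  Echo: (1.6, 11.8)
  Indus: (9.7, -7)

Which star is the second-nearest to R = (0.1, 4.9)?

Echo

Compare squared distances (the ordering matches that of the actual distances):
d²(R, Fornax) = (0.1−(-1.1))² + (4.9−0.9)² = 1.44 + 16 = 17.44
d²(R, Quasar) = (0.1−(-8.4))² + (4.9−12)² = 72.25 + 50.41 = 122.66
d²(R, Hydra) = (0.1−3.9)² + (4.9−(-11.7))² = 14.44 + 275.56 = 290
d²(R, Mira) = (0.1−(-11.2))² + (4.9−1.4)² = 127.69 + 12.25 = 139.94
d²(R, Echo) = (0.1−1.6)² + (4.9−11.8)² = 2.25 + 47.61 = 49.86
d²(R, Indus) = (0.1−9.7)² + (4.9−(-7))² = 92.16 + 141.61 = 233.77
Sorted ascending: Fornax, Echo, Quasar, … — the second-nearest is Echo.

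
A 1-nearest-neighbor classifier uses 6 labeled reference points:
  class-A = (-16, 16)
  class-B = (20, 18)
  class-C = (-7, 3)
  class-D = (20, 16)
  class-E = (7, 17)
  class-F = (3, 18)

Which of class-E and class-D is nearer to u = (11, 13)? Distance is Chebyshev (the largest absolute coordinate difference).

d(u, class-E) = max(4, 4) = 4
d(u, class-D) = max(9, 3) = 9
4 < 9, so class-E is closer.

class-E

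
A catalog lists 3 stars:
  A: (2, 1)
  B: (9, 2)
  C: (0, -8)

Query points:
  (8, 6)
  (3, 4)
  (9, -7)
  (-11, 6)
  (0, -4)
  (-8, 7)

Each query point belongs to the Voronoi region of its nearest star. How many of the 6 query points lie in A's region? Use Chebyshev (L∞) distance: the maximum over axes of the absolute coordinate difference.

(8, 6) — d to each: A:6, B:4, C:14 → nearest is B
(3, 4) — d to each: A:3, B:6, C:12 → nearest is A
(9, -7) — d to each: A:8, B:9, C:9 → nearest is A
(-11, 6) — d to each: A:13, B:20, C:14 → nearest is A
(0, -4) — d to each: A:5, B:9, C:4 → nearest is C
(-8, 7) — d to each: A:10, B:17, C:15 → nearest is A
4 of the 6 points have A as nearest.

4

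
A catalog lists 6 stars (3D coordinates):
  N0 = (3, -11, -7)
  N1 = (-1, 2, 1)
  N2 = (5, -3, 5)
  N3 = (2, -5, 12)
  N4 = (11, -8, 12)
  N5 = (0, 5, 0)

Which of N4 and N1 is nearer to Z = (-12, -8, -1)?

Compare squared distances:
|ZN4|² = (-12−11)² + (-8−(-8))² + (-1−12)² = 529 + 0 + 169 = 698
|ZN1|² = (-12−(-1))² + (-8−2)² + (-1−1)² = 121 + 100 + 4 = 225
698 > 225, so N1 is closer.

N1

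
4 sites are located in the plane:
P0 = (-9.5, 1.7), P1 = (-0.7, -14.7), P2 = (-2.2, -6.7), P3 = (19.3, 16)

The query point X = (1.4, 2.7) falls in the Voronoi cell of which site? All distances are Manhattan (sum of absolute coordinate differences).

P0

d(X,P0) = |1.4−(-9.5)| + |2.7−1.7| = 10.9 + 1 = 11.9
d(X,P1) = |1.4−(-0.7)| + |2.7−(-14.7)| = 2.1 + 17.4 = 19.5
d(X,P2) = |1.4−(-2.2)| + |2.7−(-6.7)| = 3.6 + 9.4 = 13
d(X,P3) = |1.4−19.3| + |2.7−16| = 17.9 + 13.3 = 31.2
The smallest is to P0, so X lies in the Voronoi region of P0.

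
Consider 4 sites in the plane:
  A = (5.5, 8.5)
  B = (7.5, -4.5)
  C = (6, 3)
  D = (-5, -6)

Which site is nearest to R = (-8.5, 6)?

Squared Euclidean distances:
|RA|² = (-8.5−5.5)² + (6−8.5)² = 196 + 6.25 = 202.25
|RB|² = (-8.5−7.5)² + (6−(-4.5))² = 256 + 110.25 = 366.25
|RC|² = (-8.5−6)² + (6−3)² = 210.25 + 9 = 219.25
|RD|² = (-8.5−(-5))² + (6−(-6))² = 12.25 + 144 = 156.25
D is nearest.

D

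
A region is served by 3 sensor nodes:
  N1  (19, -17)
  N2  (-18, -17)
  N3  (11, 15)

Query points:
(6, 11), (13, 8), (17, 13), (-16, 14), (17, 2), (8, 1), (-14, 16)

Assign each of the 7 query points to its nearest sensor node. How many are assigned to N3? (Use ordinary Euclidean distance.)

7

(6, 11) — d² to each: N1:953, N2:1360, N3:41 → nearest is N3
(13, 8) — d² to each: N1:661, N2:1586, N3:53 → nearest is N3
(17, 13) — d² to each: N1:904, N2:2125, N3:40 → nearest is N3
(-16, 14) — d² to each: N1:2186, N2:965, N3:730 → nearest is N3
(17, 2) — d² to each: N1:365, N2:1586, N3:205 → nearest is N3
(8, 1) — d² to each: N1:445, N2:1000, N3:205 → nearest is N3
(-14, 16) — d² to each: N1:2178, N2:1105, N3:626 → nearest is N3
7 of the 7 points have N3 as nearest.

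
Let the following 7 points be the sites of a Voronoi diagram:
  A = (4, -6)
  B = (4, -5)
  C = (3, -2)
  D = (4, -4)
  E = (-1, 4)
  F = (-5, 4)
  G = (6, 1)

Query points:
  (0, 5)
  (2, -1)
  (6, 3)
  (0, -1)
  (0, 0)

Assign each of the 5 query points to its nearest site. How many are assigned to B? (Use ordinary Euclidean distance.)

0

(0, 5) — d² to each: A:137, B:116, C:58, D:97, E:2, F:26, G:52 → nearest is E
(2, -1) — d² to each: A:29, B:20, C:2, D:13, E:34, F:74, G:20 → nearest is C
(6, 3) — d² to each: A:85, B:68, C:34, D:53, E:50, F:122, G:4 → nearest is G
(0, -1) — d² to each: A:41, B:32, C:10, D:25, E:26, F:50, G:40 → nearest is C
(0, 0) — d² to each: A:52, B:41, C:13, D:32, E:17, F:41, G:37 → nearest is C
0 of the 5 points have B as nearest.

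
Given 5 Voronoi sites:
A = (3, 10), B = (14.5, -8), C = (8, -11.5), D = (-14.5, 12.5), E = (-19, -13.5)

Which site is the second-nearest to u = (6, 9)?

B

Squared Euclidean distances:
|uA|² = 9 + 1 = 10
|uB|² = 72.25 + 289 = 361.25
|uC|² = 4 + 420.25 = 424.25
|uD|² = 420.25 + 12.25 = 432.5
|uE|² = 625 + 506.25 = 1131.25
Sorted ascending: A, B, C, … — the second-nearest is B.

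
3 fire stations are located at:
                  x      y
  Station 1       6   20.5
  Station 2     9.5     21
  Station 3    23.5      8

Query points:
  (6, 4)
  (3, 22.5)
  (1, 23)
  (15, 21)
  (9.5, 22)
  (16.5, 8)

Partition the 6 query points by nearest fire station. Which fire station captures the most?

Station 1

(6, 4) — d² to each: Station 1:272.25, Station 2:301.25, Station 3:322.25 → nearest is Station 1
(3, 22.5) — d² to each: Station 1:13, Station 2:44.5, Station 3:630.5 → nearest is Station 1
(1, 23) — d² to each: Station 1:31.25, Station 2:76.25, Station 3:731.25 → nearest is Station 1
(15, 21) — d² to each: Station 1:81.25, Station 2:30.25, Station 3:241.25 → nearest is Station 2
(9.5, 22) — d² to each: Station 1:14.5, Station 2:1, Station 3:392 → nearest is Station 2
(16.5, 8) — d² to each: Station 1:266.5, Station 2:218, Station 3:49 → nearest is Station 3
Tally — Station 1:3, Station 2:2, Station 3:1. Station 1 captures the most (3).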